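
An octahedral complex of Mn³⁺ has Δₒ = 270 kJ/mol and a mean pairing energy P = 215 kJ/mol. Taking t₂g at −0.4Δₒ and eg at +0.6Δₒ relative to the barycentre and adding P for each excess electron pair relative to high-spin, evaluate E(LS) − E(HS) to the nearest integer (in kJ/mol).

Group 7 minus oxidation state +3 gives a d⁴ configuration for Mn³⁺.
High-spin d⁴ fills as t₂g³ eg¹ with CFSE 3(−0.4) + 1(+0.6) = -0.6Δₒ = -162 kJ/mol.
Low-spin t₂g⁴ eg⁰ gives -1.6Δₒ = -432 kJ/mol, but forming 1 extra pair costs 1P = 215 kJ/mol, so E(LS) = -432 + 215 = -217 kJ/mol.
The difference is -217 − (-162) = -55 kJ/mol, so low-spin lies lower.

-55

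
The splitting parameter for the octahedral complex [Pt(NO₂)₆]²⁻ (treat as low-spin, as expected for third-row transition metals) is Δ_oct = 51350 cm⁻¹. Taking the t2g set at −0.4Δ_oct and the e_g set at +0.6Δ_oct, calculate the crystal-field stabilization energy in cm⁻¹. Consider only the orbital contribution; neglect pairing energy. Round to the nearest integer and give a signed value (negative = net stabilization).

Each NO₂⁻ contributes -1; 6 × (-1) = -6. With overall charge -2, Pt is in the +4 oxidation state.
Pt sits in group 10; removing 4 electrons leaves Pt⁴⁺ with 10 − 4 = 6 d electrons.
The d⁶ electrons fill as t2g^6 e_g^0.
The orbital stabilization is -2.4Δ_oct = -2.4 × 51350 = -123240 cm⁻¹.

-123240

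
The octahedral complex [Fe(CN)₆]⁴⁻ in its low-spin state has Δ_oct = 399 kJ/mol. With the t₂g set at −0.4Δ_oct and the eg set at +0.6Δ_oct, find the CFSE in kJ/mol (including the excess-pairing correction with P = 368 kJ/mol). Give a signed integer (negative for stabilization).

-222

Each CN⁻ contributes -1; 6 × (-1) = -6. With overall charge -4, Fe is in the +2 oxidation state.
Fe sits in group 8; removing 2 electrons leaves Fe²⁺ with 8 − 2 = 6 d electrons.
The d⁶ electrons fill as t₂g⁶ eg⁰.
CFSE(orbital) = 6×(-0.4Δ_oct) + 0×(0.6Δ_oct) = -2.4Δ_oct; with Δ_oct = 399 kJ/mol that is -958 kJ/mol.
High-spin d⁶ would be t₂g⁴ eg² with 1 pair; low-spin has 3, so 2 excess pairs cost +2P = +736 kJ/mol.
Combining: -958 + 736 = -222 kJ/mol.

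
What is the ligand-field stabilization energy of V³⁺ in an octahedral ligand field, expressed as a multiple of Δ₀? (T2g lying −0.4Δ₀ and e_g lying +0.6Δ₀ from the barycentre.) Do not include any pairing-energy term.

-0.8 Δ₀

V is in group 5, so V³⁺ is d² (5 − 3 = 2).
Configuration: t2g^2 e_g^0.
CFSE = 2(-0.4Δ₀) + 0(0.6Δ₀) = -0.8Δ₀ + 0.0Δ₀ = -0.8Δ₀.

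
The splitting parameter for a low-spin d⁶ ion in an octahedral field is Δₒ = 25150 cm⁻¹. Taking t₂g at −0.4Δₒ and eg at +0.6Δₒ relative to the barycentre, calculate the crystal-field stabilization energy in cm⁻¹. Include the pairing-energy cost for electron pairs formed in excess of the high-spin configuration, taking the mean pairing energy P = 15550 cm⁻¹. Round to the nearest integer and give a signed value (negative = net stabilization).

Electron filling gives t₂g⁶ eg⁰.
The orbital stabilization is -2.4Δₒ = -2.4 × 25150 = -60360 cm⁻¹.
Pairing penalty: 3 pairs vs 1 in the high-spin reference → 2 extra × P = 31100 cm⁻¹.
Overall CFSE = -60360 + 31100 = -29260 cm⁻¹.

-29260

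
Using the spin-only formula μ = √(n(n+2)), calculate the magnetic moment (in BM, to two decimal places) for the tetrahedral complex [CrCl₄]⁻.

Each Cl⁻ contributes -1; 4 × (-1) = -4. With overall charge -1, Cr is in the +3 oxidation state.
Cr is in group 6, so Cr³⁺ is d³ (6 − 3 = 3).
Tetrahedral fields are weak (Δₜ ≈ 4/9 Δₒ), so electrons fill high-spin.
Configuration: e² t₂¹ → 3 unpaired electrons.
μ(spin-only) = √[3(3+2)] = √15 ≈ 3.87 BM.

3.87 BM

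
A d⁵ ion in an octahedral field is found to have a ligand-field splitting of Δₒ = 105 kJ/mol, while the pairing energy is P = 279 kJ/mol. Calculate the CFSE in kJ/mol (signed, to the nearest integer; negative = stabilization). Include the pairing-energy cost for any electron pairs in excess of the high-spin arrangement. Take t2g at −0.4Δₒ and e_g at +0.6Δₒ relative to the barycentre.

Here Δₒ < P (105 < 279), so the high-spin state is favoured.
That gives t2g^3 e_g^2.
Orbital CFSE = 0.0Δₒ = 0.0 × 105 = 0 kJ/mol.
High-spin has no excess pairs, so no pairing correction applies.

0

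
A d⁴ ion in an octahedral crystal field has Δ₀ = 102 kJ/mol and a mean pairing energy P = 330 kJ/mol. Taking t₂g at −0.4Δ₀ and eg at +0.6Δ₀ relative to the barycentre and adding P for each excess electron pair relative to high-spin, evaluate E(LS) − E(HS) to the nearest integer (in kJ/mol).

228

High-spin d⁴ fills as t₂g³ eg¹ with CFSE 3(−0.4) + 1(+0.6) = -0.6Δ₀ = -61 kJ/mol.
For low-spin the configuration is t₂g⁴ eg⁰: orbital energy -1.6 × 102 = -163 kJ/mol, and 1 additional pair relative to high-spin adds 330 kJ/mol, giving 167 kJ/mol.
E(LS) − E(HS) = 167 − (-61) = 228 kJ/mol.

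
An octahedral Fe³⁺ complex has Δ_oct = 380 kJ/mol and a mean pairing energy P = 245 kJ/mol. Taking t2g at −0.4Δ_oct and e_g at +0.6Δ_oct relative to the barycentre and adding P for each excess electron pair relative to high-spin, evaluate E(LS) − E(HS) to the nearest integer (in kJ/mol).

-270

Group 8 minus oxidation state +3 gives a d⁵ configuration for Fe³⁺.
High-spin d⁵ fills as t2g^3 e_g^2 with CFSE 3(−0.4) + 2(+0.6) = 0.0Δ_oct = 0 kJ/mol.
For low-spin the configuration is t2g^5 e_g^0: orbital energy -2.0 × 380 = -760 kJ/mol, and 2 additional pairs relative to high-spin add 490 kJ/mol, giving -270 kJ/mol.
E(LS) − E(HS) = -270 − (0) = -270 kJ/mol.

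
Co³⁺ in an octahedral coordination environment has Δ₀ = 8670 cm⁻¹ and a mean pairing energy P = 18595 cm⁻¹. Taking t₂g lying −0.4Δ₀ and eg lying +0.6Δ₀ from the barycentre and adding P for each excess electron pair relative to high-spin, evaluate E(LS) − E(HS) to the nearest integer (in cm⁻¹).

Co sits in group 9; removing 3 electrons leaves Co³⁺ with 9 − 3 = 6 d electrons.
High-spin d⁶ fills as t₂g⁴ eg² with CFSE 4(−0.4) + 2(+0.6) = -0.4Δ₀ = -3468 cm⁻¹.
For low-spin the configuration is t₂g⁶ eg⁰: orbital energy -2.4 × 8670 = -20808 cm⁻¹, and 2 additional pairs relative to high-spin add 37190 cm⁻¹, giving 16382 cm⁻¹.
Thus E(LS) − E(HS) = 19850 cm⁻¹.

19850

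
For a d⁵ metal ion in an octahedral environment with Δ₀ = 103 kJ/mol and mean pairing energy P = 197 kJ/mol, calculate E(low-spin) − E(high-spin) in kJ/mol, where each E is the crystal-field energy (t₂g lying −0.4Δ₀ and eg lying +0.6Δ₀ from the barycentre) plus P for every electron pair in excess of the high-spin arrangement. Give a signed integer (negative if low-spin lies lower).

High-spin: t₂g³ eg², CFSE = 0.0Δ₀ = 0 kJ/mol.
Low-spin: t₂g⁵ eg⁰, orbital CFSE = -2.0Δ₀ = -206 kJ/mol; plus 2 excess pairs × P = +394 kJ/mol; total 188 kJ/mol.
E(LS) − E(HS) = 188 − (0) = 188 kJ/mol.

188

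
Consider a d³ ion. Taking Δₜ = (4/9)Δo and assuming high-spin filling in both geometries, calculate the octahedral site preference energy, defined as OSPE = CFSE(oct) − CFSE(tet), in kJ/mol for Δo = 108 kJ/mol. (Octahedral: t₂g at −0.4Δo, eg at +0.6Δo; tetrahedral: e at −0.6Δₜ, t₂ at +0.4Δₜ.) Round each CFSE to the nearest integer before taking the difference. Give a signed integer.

-92

In an octahedral site d³ (HS) is t₂g³ eg⁰, giving CFSE(oct) = -1.2Δo = -130 kJ/mol.
Tetrahedral: e² t₂¹, CFSE = 2(−0.6) + 1(+0.4) = -0.8Δₜ = -0.8 × (4/9) × 108 = -38 kJ/mol.
Subtracting, OSPE = -130 − (-38) = -92 kJ/mol.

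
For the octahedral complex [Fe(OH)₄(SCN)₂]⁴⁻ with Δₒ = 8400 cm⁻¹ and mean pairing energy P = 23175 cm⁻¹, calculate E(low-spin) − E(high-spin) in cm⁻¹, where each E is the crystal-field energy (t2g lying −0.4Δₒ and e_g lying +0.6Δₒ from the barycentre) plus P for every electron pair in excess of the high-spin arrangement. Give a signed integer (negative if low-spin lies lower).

Ligand charges: 4×(-1) from OH⁻ and 2×(-1) from SCN⁻ sum to -6; with overall charge -4, Fe is +2.
Fe sits in group 8; removing 2 electrons leaves Fe²⁺ with 8 − 2 = 6 d electrons.
In the high-spin limit (t2g^4 e_g^2) the orbital term is -0.4Δₒ = -3360 cm⁻¹, with no excess pairing.
Low-spin t2g^6 e_g^0 gives -2.4Δₒ = -20160 cm⁻¹, but forming 2 extra pairs costs 2P = 46350 cm⁻¹, so E(LS) = -20160 + 46350 = 26190 cm⁻¹.
Thus E(LS) − E(HS) = 29550 cm⁻¹.

29550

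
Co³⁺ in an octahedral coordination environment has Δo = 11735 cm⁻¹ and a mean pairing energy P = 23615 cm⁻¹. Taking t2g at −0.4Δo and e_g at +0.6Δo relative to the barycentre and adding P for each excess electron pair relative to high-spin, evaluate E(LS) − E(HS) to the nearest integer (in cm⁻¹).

23760

Co is in group 9, so Co³⁺ is d⁶ (9 − 3 = 6).
High-spin d⁶ fills as t2g^4 e_g^2 with CFSE 4(−0.4) + 2(+0.6) = -0.4Δo = -4694 cm⁻¹.
Low-spin t2g^6 e_g^0 gives -2.4Δo = -28164 cm⁻¹, but forming 2 extra pairs costs 2P = 47230 cm⁻¹, so E(LS) = -28164 + 47230 = 19066 cm⁻¹.
E(LS) − E(HS) = 19066 − (-4694) = 23760 cm⁻¹.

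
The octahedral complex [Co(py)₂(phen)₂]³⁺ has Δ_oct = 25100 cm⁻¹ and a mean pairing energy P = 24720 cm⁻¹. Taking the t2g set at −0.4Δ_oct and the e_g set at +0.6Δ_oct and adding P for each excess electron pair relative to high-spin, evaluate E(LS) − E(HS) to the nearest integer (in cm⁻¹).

-760

Ligand charges: 2×(+0) from py and 2×(+0) from phen sum to +0; with overall charge +3, Co is +3.
Co³⁺: group 9, so d-count = 9 − 3 = 6.
High-spin d⁶ fills as t2g^4 e_g^2 with CFSE 4(−0.4) + 2(+0.6) = -0.4Δ_oct = -10040 cm⁻¹.
Low-spin t2g^6 e_g^0 gives -2.4Δ_oct = -60240 cm⁻¹, but forming 2 extra pairs costs 2P = 49440 cm⁻¹, so E(LS) = -60240 + 49440 = -10800 cm⁻¹.
E(LS) − E(HS) = -10800 − (-10040) = -760 cm⁻¹.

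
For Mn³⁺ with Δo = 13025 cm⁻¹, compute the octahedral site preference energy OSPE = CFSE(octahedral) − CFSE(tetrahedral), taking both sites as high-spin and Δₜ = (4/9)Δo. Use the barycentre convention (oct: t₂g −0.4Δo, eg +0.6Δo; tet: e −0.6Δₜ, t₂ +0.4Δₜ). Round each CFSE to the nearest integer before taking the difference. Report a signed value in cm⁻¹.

Mn is in group 7, so Mn³⁺ is d⁴ (7 − 3 = 4).
Octahedral high-spin t₂g³ eg¹: CFSE = -0.6 × 13025 = -7815 cm⁻¹.
Tetrahedral: e² t₂², CFSE = 2(−0.6) + 2(+0.4) = -0.4Δₜ = -0.4 × (4/9) × 13025 = -2316 cm⁻¹.
OSPE = -7815 − (-2316) = -5499 cm⁻¹.

-5499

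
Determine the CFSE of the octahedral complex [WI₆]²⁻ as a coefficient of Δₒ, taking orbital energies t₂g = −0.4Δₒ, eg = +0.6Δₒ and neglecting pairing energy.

-0.8 Δₒ

Each I⁻ contributes -1; 6 × (-1) = -6. With overall charge -2, W is in the +4 oxidation state.
W⁴⁺: group 6, so d-count = 6 − 4 = 2.
Configuration: t₂g² eg⁰.
CFSE = 2(-0.4Δₒ) + 0(0.6Δₒ) = -0.8Δₒ + 0.0Δₒ = -0.8Δₒ.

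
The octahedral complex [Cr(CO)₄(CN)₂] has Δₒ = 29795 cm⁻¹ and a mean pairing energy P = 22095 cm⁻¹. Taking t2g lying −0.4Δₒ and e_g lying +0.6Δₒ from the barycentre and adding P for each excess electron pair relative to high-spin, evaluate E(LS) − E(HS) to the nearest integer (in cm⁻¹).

-7700

Ligand charges: 4×(+0) from CO and 2×(-1) from CN⁻ sum to -2; with overall charge +0, Cr is +2.
Cr²⁺: group 6, so d-count = 6 − 2 = 4.
In the high-spin limit (t2g^3 e_g^1) the orbital term is -0.6Δₒ = -17877 cm⁻¹, with no excess pairing.
Low-spin: t2g^4 e_g^0, orbital CFSE = -1.6Δₒ = -47672 cm⁻¹; plus 1 excess pair × P = +22095 cm⁻¹; total -25577 cm⁻¹.
The difference is -25577 − (-17877) = -7700 cm⁻¹, so low-spin lies lower.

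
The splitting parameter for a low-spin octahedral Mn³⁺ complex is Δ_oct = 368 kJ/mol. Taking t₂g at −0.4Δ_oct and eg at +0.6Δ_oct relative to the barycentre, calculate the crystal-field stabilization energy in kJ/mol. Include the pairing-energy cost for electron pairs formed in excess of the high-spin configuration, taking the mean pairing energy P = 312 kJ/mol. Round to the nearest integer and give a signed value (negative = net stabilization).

-277

Mn is in group 7, so Mn³⁺ is d⁴ (7 − 3 = 4).
Electron filling gives t₂g⁴ eg⁰.
Orbital CFSE = 4(-0.4) + 0(0.6) = -1.6Δ_oct = -1.6 × 368 = -589 kJ/mol.
Pairing penalty: 1 pair vs 0 in the high-spin reference → 1 extra × P = 312 kJ/mol.
Overall CFSE = -589 + 312 = -277 kJ/mol.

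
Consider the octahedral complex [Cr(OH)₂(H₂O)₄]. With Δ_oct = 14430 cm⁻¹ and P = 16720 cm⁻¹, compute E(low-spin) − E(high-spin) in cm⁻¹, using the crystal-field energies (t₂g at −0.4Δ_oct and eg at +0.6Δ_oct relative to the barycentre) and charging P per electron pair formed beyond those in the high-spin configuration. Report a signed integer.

2290

Ligand charges: 2×(-1) from OH⁻ and 4×(+0) from H₂O sum to -2; with overall charge +0, Cr is +2.
Cr sits in group 6; removing 2 electrons leaves Cr²⁺ with 6 − 2 = 4 d electrons.
High-spin: t₂g³ eg¹, CFSE = -0.6Δ_oct = -8658 cm⁻¹.
For low-spin the configuration is t₂g⁴ eg⁰: orbital energy -1.6 × 14430 = -23088 cm⁻¹, and 1 additional pair relative to high-spin adds 16720 cm⁻¹, giving -6368 cm⁻¹.
The difference is -6368 − (-8658) = 2290 cm⁻¹, so high-spin lies lower.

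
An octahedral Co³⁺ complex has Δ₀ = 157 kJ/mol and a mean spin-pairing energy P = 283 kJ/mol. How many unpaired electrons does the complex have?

4

Co sits in group 9; removing 3 electrons leaves Co³⁺ with 9 − 3 = 6 d electrons.
Here Δ₀ < P (157 < 283), so the high-spin state is favoured.
That gives t₂g⁴ eg².
Unpaired electrons: 4.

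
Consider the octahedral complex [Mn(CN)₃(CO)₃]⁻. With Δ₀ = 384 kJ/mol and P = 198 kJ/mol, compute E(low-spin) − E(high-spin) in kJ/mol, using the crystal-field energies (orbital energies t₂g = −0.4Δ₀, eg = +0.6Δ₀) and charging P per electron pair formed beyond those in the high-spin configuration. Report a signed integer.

Ligand charges: 3×(-1) from CN⁻ and 3×(+0) from CO sum to -3; with overall charge -1, Mn is +2.
Mn is in group 7, so Mn²⁺ is d⁵ (7 − 2 = 5).
High-spin d⁵ fills as t₂g³ eg² with CFSE 3(−0.4) + 2(+0.6) = 0.0Δ₀ = 0 kJ/mol.
Low-spin t₂g⁵ eg⁰ gives -2.0Δ₀ = -768 kJ/mol, but forming 2 extra pairs costs 2P = 396 kJ/mol, so E(LS) = -768 + 396 = -372 kJ/mol.
The difference is -372 − (0) = -372 kJ/mol, so low-spin lies lower.

-372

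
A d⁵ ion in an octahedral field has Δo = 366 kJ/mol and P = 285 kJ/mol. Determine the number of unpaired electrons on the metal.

With Δo > P the complex is low-spin.
That gives t2g^5 e_g^0.
Unpaired electrons: 1.

1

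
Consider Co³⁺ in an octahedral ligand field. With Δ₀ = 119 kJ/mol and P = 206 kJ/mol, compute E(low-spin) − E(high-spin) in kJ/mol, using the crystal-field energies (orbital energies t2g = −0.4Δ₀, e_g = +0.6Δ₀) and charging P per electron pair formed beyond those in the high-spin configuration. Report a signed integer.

Group 9 minus oxidation state +3 gives a d⁶ configuration for Co³⁺.
High-spin d⁶ fills as t2g^4 e_g^2 with CFSE 4(−0.4) + 2(+0.6) = -0.4Δ₀ = -48 kJ/mol.
Low-spin: t2g^6 e_g^0, orbital CFSE = -2.4Δ₀ = -286 kJ/mol; plus 2 excess pairs × P = +412 kJ/mol; total 126 kJ/mol.
Thus E(LS) − E(HS) = 174 kJ/mol.

174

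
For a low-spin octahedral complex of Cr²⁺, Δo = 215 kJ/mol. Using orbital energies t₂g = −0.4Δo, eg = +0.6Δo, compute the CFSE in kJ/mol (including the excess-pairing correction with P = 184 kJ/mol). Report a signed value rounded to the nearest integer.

Cr²⁺: group 6, so d-count = 6 − 2 = 4.
Electron filling gives t₂g⁴ eg⁰.
CFSE(orbital) = 4×(-0.4Δo) + 0×(0.6Δo) = -1.6Δo; with Δo = 215 kJ/mol that is -344 kJ/mol.
Pairing penalty: 1 pair vs 0 in the high-spin reference → 1 extra × P = 184 kJ/mol.
Net CFSE = -344 + 184 = -160 kJ/mol.

-160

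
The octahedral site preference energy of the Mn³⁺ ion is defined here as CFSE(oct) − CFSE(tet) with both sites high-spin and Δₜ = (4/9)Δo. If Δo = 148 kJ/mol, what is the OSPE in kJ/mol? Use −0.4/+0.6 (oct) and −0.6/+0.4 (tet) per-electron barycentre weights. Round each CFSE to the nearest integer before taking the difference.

Group 7 minus oxidation state +3 gives a d⁴ configuration for Mn³⁺.
In an octahedral site d⁴ (HS) is t2g^3 e_g^1, giving CFSE(oct) = -0.6Δo = -89 kJ/mol.
Tetrahedral e^2 t2^2 gives -0.4Δₜ = -0.4 × (4/9) × 148 = -26 kJ/mol.
Subtracting, OSPE = -89 − (-26) = -63 kJ/mol.

-63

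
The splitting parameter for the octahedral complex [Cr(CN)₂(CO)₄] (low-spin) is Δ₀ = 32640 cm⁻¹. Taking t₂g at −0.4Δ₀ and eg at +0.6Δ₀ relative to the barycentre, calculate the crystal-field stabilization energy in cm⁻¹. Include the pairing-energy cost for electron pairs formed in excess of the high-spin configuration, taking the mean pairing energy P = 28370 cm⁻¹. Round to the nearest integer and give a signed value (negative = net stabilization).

-23854

Ligand charges: 2×(-1) from CN⁻ and 4×(+0) from CO sum to -2; with overall charge +0, Cr is +2.
Cr²⁺: group 6, so d-count = 6 − 2 = 4.
Configuration: t₂g⁴ eg⁰.
The orbital stabilization is -1.6Δ₀ = -1.6 × 32640 = -52224 cm⁻¹.
Relative to high-spin t₂g³ eg¹ (0 paired), the low-spin configuration has 1 additional pair, contributing +1 × 28370 = +28370 cm⁻¹.
Net CFSE = -52224 + 28370 = -23854 cm⁻¹.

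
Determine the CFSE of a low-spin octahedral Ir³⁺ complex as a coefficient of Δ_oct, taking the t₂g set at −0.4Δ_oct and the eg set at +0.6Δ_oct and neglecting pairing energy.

Ir sits in group 9; removing 3 electrons leaves Ir³⁺ with 9 − 3 = 6 d electrons.
Configuration: t₂g⁶ eg⁰.
CFSE = 6(-0.4Δ_oct) + 0(0.6Δ_oct) = -2.4Δ_oct + 0.0Δ_oct = -2.4Δ_oct.

-2.4 Δ_oct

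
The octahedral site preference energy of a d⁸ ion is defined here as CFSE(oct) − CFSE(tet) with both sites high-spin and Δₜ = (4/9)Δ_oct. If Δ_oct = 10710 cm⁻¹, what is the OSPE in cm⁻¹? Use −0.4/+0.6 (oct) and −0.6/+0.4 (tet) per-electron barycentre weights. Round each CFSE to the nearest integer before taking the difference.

Octahedral (high-spin): t2g^6 e_g^2, CFSE = 6(−0.4) + 2(+0.6) = -1.2Δ_oct = -1.2 × 10710 = -12852 cm⁻¹.
In a tetrahedral site the filling is e^4 t2^4: CFSE(tet) = -0.8Δₜ = -0.8 × (4/9)(10710) = -3808 cm⁻¹.
OSPE = CFSE(oct) − CFSE(tet) = -12852 − (-3808) = -9044 cm⁻¹.

-9044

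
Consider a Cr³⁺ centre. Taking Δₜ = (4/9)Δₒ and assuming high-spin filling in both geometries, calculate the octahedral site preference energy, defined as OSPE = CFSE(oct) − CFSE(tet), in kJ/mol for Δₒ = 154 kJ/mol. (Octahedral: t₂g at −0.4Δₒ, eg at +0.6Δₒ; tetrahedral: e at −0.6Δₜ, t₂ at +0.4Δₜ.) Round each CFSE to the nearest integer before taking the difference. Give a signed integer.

Cr³⁺: group 6, so d-count = 6 − 3 = 3.
Octahedral high-spin t2g^3 e_g^0: CFSE = -1.2 × 154 = -185 kJ/mol.
In a tetrahedral site the filling is e^2 t2^1: CFSE(tet) = -0.8Δₜ = -0.8 × (4/9)(154) = -55 kJ/mol.
Subtracting, OSPE = -185 − (-55) = -130 kJ/mol.

-130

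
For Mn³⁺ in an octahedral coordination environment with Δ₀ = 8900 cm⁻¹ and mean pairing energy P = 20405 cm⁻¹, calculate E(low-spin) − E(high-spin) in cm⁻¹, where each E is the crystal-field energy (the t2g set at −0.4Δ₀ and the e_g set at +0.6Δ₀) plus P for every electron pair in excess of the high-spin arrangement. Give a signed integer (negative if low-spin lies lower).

Mn sits in group 7; removing 3 electrons leaves Mn³⁺ with 7 − 3 = 4 d electrons.
High-spin: t2g^3 e_g^1, CFSE = -0.6Δ₀ = -5340 cm⁻¹.
Low-spin t2g^4 e_g^0 gives -1.6Δ₀ = -14240 cm⁻¹, but forming 1 extra pair costs 1P = 20405 cm⁻¹, so E(LS) = -14240 + 20405 = 6165 cm⁻¹.
Thus E(LS) − E(HS) = 11505 cm⁻¹.

11505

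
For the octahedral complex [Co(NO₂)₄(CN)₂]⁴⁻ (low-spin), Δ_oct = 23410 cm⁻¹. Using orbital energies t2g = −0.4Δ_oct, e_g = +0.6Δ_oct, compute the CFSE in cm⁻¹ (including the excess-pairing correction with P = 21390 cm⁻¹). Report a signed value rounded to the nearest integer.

Ligand charges: 4×(-1) from NO₂⁻ and 2×(-1) from CN⁻ sum to -6; with overall charge -4, Co is +2.
Group 9 minus oxidation state +2 gives a d⁷ configuration for Co²⁺.
Configuration: t2g^6 e_g^1.
Orbital CFSE = 6(-0.4) + 1(0.6) = -1.8Δ_oct = -1.8 × 23410 = -42138 cm⁻¹.
High-spin d⁷ would be t2g^5 e_g^2 with 2 pairs; low-spin has 3, so 1 excess pair costs +1P = +21390 cm⁻¹.
Net CFSE = -42138 + 21390 = -20748 cm⁻¹.

-20748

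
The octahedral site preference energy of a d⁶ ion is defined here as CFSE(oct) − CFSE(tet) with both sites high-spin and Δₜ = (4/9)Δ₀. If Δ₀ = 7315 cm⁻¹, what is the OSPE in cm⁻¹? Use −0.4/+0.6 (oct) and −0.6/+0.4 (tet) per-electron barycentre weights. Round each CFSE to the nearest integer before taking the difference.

-975

Octahedral high-spin t₂g⁴ eg²: CFSE = -0.4 × 7315 = -2926 cm⁻¹.
In a tetrahedral site the filling is e³ t₂³: CFSE(tet) = -0.6Δₜ = -0.6 × (4/9)(7315) = -1951 cm⁻¹.
OSPE = CFSE(oct) − CFSE(tet) = -2926 − (-1951) = -975 cm⁻¹.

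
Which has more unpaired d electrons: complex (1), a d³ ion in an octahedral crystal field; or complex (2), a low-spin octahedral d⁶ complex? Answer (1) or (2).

(1): For octahedral d³ the high- and low-spin configurations coincide; t2g^3 e_g^0 → 3 unpaired.
(2): t₂g⁶ eg⁰ → 0 unpaired.
So (1) has more unpaired electrons.

(1)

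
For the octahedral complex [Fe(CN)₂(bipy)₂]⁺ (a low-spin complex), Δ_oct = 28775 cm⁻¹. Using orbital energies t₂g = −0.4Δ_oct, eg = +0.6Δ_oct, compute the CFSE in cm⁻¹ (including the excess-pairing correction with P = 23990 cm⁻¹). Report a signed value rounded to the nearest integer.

Ligand charges: 2×(-1) from CN⁻ and 2×(+0) from bipy sum to -2; with overall charge +1, Fe is +3.
Fe is in group 8, so Fe³⁺ is d⁵ (8 − 3 = 5).
Electron filling gives t₂g⁵ eg⁰.
The orbital stabilization is -2.0Δ_oct = -2.0 × 28775 = -57550 cm⁻¹.
High-spin d⁵ would be t₂g³ eg² with 0 pairs; low-spin has 2, so 2 excess pairs cost +2P = +47980 cm⁻¹.
Overall CFSE = -57550 + 47980 = -9570 cm⁻¹.

-9570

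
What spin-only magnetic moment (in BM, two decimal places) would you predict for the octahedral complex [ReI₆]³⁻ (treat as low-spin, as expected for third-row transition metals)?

Each I⁻ contributes -1; 6 × (-1) = -6. With overall charge -3, Re is in the +3 oxidation state.
Group 7 minus oxidation state +3 gives a d⁴ configuration for Re³⁺.
Configuration: t2g^4 e_g^0 → 2 unpaired electrons.
μ(spin-only) = √[2(2+2)] = √8 ≈ 2.83 BM.

2.83 BM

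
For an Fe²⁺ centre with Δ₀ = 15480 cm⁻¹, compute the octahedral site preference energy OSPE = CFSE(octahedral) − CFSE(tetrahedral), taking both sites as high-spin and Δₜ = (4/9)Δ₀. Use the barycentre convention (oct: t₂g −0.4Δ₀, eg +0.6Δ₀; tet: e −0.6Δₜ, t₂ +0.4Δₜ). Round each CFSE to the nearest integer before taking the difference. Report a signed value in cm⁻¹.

-2064

Group 8 minus oxidation state +2 gives a d⁶ configuration for Fe²⁺.
Octahedral high-spin t2g^4 e_g^2: CFSE = -0.4 × 15480 = -6192 cm⁻¹.
Tetrahedral: e^3 t2^3, CFSE = 3(−0.6) + 3(+0.4) = -0.6Δₜ = -0.6 × (4/9) × 15480 = -4128 cm⁻¹.
Subtracting, OSPE = -6192 − (-4128) = -2064 cm⁻¹.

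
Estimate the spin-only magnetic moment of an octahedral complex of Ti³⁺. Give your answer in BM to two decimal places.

Ti sits in group 4; removing 3 electrons leaves Ti³⁺ with 4 − 3 = 1 d electrons.
Configuration: t₂g¹ eg⁰ → 1 unpaired electron.
μ(spin-only) = √[1(1+2)] = √3 ≈ 1.73 BM.

1.73 BM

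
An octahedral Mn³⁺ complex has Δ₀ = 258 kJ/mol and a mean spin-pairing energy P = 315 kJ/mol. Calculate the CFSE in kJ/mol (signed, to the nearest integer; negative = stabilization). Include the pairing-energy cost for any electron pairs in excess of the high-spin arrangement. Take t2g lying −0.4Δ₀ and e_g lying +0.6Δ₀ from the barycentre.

-155

Mn is in group 7, so Mn³⁺ is d⁴ (7 − 3 = 4).
Here Δ₀ < P (258 < 315), so the high-spin state is favoured.
That gives t2g^3 e_g^1.
Orbital CFSE = -0.6Δ₀ = -0.6 × 258 = -155 kJ/mol.
High-spin has no excess pairs, so no pairing correction applies.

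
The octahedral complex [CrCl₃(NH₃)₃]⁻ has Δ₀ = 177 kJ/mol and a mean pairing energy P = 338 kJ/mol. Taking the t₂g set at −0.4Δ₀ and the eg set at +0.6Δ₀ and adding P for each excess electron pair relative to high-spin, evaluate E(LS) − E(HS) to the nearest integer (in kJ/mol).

Ligand charges: 3×(-1) from Cl⁻ and 3×(+0) from NH₃ sum to -3; with overall charge -1, Cr is +2.
Cr is in group 6, so Cr²⁺ is d⁴ (6 − 2 = 4).
High-spin: t₂g³ eg¹, CFSE = -0.6Δ₀ = -106 kJ/mol.
For low-spin the configuration is t₂g⁴ eg⁰: orbital energy -1.6 × 177 = -283 kJ/mol, and 1 additional pair relative to high-spin adds 338 kJ/mol, giving 55 kJ/mol.
The difference is 55 − (-106) = 161 kJ/mol, so high-spin lies lower.

161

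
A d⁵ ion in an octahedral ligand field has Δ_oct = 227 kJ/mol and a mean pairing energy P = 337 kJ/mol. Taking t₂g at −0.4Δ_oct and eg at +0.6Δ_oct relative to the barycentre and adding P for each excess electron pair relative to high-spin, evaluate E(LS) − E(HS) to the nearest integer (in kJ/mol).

High-spin: t₂g³ eg², CFSE = 0.0Δ_oct = 0 kJ/mol.
For low-spin the configuration is t₂g⁵ eg⁰: orbital energy -2.0 × 227 = -454 kJ/mol, and 2 additional pairs relative to high-spin add 674 kJ/mol, giving 220 kJ/mol.
The difference is 220 − (0) = 220 kJ/mol, so high-spin lies lower.

220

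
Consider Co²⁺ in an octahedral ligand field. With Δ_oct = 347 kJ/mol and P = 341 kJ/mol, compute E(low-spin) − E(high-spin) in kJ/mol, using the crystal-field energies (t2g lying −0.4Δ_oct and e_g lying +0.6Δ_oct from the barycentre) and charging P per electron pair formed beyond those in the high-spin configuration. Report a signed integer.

-6

Group 9 minus oxidation state +2 gives a d⁷ configuration for Co²⁺.
High-spin d⁷ fills as t2g^5 e_g^2 with CFSE 5(−0.4) + 2(+0.6) = -0.8Δ_oct = -278 kJ/mol.
Low-spin t2g^6 e_g^1 gives -1.8Δ_oct = -625 kJ/mol, but forming 1 extra pair costs 1P = 341 kJ/mol, so E(LS) = -625 + 341 = -284 kJ/mol.
Thus E(LS) − E(HS) = -6 kJ/mol.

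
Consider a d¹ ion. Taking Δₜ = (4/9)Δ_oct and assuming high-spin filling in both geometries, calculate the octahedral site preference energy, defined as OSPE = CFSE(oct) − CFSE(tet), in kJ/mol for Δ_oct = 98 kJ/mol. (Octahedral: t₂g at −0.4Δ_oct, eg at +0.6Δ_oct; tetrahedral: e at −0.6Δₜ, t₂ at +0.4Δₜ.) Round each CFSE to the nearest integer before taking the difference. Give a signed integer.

-13

Octahedral high-spin t₂g¹ eg⁰: CFSE = -0.4 × 98 = -39 kJ/mol.
In a tetrahedral site the filling is e¹ t₂⁰: CFSE(tet) = -0.6Δₜ = -0.6 × (4/9)(98) = -26 kJ/mol.
OSPE = -39 − (-26) = -13 kJ/mol.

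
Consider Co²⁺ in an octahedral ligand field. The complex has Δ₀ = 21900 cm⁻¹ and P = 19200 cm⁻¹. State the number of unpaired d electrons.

1

Group 9 minus oxidation state +2 gives a d⁷ configuration for Co²⁺.
With Δ₀ > P the complex is low-spin.
Filling d⁷ accordingly: t₂g⁶ eg¹.
Unpaired electrons: 1.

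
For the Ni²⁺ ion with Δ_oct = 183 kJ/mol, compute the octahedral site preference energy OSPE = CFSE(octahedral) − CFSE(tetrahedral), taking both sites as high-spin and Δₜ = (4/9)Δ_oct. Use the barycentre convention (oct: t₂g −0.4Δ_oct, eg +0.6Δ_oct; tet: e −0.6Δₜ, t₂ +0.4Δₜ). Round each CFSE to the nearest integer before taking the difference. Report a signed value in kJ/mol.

Ni is in group 10, so Ni²⁺ is d⁸ (10 − 2 = 8).
In an octahedral site d⁸ (HS) is t₂g⁶ eg², giving CFSE(oct) = -1.2Δ_oct = -220 kJ/mol.
In a tetrahedral site the filling is e⁴ t₂⁴: CFSE(tet) = -0.8Δₜ = -0.8 × (4/9)(183) = -65 kJ/mol.
OSPE = -220 − (-65) = -155 kJ/mol.

-155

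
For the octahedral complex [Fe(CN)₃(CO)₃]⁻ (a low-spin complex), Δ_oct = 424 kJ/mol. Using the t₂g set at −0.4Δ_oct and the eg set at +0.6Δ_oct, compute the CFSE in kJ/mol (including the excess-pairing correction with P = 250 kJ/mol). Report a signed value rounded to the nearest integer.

-518

Ligand charges: 3×(-1) from CN⁻ and 3×(+0) from CO sum to -3; with overall charge -1, Fe is +2.
Fe²⁺: group 8, so d-count = 8 − 2 = 6.
The d⁶ electrons fill as t₂g⁶ eg⁰.
Orbital CFSE = 6(-0.4) + 0(0.6) = -2.4Δ_oct = -2.4 × 424 = -1018 kJ/mol.
Relative to high-spin t₂g⁴ eg² (1 paired), the low-spin configuration has 2 additional pairs, contributing +2 × 250 = +500 kJ/mol.
Overall CFSE = -1018 + 500 = -518 kJ/mol.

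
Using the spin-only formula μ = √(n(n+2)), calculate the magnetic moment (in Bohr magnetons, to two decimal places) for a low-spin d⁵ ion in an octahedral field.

Configuration: t2g^5 e_g^0 → 1 unpaired electron.
μ(spin-only) = √[1(1+2)] = √3 ≈ 1.73 Bohr magnetons.

1.73 Bohr magnetons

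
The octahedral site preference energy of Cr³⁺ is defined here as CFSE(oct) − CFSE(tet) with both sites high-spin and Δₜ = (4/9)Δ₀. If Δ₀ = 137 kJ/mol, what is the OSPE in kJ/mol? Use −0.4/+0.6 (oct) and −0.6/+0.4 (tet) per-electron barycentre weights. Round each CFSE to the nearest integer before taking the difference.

Cr sits in group 6; removing 3 electrons leaves Cr³⁺ with 6 − 3 = 3 d electrons.
Octahedral high-spin t₂g³ eg⁰: CFSE = -1.2 × 137 = -164 kJ/mol.
Tetrahedral e² t₂¹ gives -0.8Δₜ = -0.8 × (4/9) × 137 = -49 kJ/mol.
Subtracting, OSPE = -164 − (-49) = -115 kJ/mol.

-115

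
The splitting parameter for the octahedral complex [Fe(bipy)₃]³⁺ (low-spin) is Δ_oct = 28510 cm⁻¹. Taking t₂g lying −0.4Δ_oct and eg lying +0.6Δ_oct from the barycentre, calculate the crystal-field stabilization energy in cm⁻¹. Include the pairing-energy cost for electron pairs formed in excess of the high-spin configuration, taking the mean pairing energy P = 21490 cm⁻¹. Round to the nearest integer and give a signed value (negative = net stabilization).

-14040

bipy is neutral, so the +3 overall charge sits on Fe: oxidation state +3.
Fe is in group 8, so Fe³⁺ is d⁵ (8 − 3 = 5).
Electron filling gives t₂g⁵ eg⁰.
Orbital CFSE = 5(-0.4) + 0(0.6) = -2.0Δ_oct = -2.0 × 28510 = -57020 cm⁻¹.
Relative to high-spin t₂g³ eg² (0 paired), the low-spin configuration has 2 additional pairs, contributing +2 × 21490 = +42980 cm⁻¹.
Overall CFSE = -57020 + 42980 = -14040 cm⁻¹.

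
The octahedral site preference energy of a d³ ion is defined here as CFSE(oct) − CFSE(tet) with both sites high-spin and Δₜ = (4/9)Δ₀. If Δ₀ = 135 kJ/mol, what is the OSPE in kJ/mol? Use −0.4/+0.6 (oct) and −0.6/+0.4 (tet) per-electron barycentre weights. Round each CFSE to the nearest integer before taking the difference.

-114

Octahedral high-spin t₂g³ eg⁰: CFSE = -1.2 × 135 = -162 kJ/mol.
In a tetrahedral site the filling is e² t₂¹: CFSE(tet) = -0.8Δₜ = -0.8 × (4/9)(135) = -48 kJ/mol.
OSPE = CFSE(oct) − CFSE(tet) = -162 − (-48) = -114 kJ/mol.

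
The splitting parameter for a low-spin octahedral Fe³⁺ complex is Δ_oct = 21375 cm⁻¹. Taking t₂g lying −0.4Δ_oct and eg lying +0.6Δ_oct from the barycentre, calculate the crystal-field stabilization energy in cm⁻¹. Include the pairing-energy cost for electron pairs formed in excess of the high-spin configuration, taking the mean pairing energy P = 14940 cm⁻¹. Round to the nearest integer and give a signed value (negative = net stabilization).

Fe sits in group 8; removing 3 electrons leaves Fe³⁺ with 8 − 3 = 5 d electrons.
Electron filling gives t₂g⁵ eg⁰.
Orbital CFSE = 5(-0.4) + 0(0.6) = -2.0Δ_oct = -2.0 × 21375 = -42750 cm⁻¹.
High-spin d⁵ would be t₂g³ eg² with 0 pairs; low-spin has 2, so 2 excess pairs cost +2P = +29880 cm⁻¹.
Net CFSE = -42750 + 29880 = -12870 cm⁻¹.

-12870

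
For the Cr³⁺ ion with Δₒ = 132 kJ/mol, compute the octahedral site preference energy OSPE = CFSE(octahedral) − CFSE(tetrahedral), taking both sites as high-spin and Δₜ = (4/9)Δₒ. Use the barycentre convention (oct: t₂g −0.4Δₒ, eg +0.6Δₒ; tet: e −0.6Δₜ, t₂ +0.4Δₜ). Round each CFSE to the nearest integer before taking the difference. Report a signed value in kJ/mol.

Cr³⁺: group 6, so d-count = 6 − 3 = 3.
Octahedral high-spin t₂g³ eg⁰: CFSE = -1.2 × 132 = -158 kJ/mol.
In a tetrahedral site the filling is e² t₂¹: CFSE(tet) = -0.8Δₜ = -0.8 × (4/9)(132) = -47 kJ/mol.
OSPE = -158 − (-47) = -111 kJ/mol.

-111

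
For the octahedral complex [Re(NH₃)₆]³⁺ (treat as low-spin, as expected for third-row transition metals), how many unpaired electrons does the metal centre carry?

2

NH₃ is neutral, so the +3 overall charge sits on Re: oxidation state +3.
Re sits in group 7; removing 3 electrons leaves Re³⁺ with 7 − 3 = 4 d electrons.
Configuration: t2g^4 e_g^0, giving 2 unpaired electrons.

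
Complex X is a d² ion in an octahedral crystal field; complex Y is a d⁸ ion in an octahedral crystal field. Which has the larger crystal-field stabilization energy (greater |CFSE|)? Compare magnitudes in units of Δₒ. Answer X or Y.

X: t₂g² eg⁰, CFSE = -0.8Δₒ.
Y: t₂g⁶ eg², CFSE = -1.2Δₒ.
So Y has the larger |CFSE|.

Y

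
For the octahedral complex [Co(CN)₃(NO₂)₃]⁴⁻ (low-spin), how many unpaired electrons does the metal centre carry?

Ligand charges: 3×(-1) from CN⁻ and 3×(-1) from NO₂⁻ sum to -6; with overall charge -4, Co is +2.
Group 9 minus oxidation state +2 gives a d⁷ configuration for Co²⁺.
Configuration: t2g^6 e_g^1, giving 1 unpaired electron.

1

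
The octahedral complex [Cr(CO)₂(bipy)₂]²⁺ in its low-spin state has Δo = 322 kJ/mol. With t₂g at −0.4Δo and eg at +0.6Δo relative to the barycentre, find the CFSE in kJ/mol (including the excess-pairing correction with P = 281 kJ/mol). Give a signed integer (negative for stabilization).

-234

Ligand charges: 2×(+0) from CO and 2×(+0) from bipy sum to +0; with overall charge +2, Cr is +2.
Cr sits in group 6; removing 2 electrons leaves Cr²⁺ with 6 − 2 = 4 d electrons.
Configuration: t₂g⁴ eg⁰.
Orbital CFSE = 4(-0.4) + 0(0.6) = -1.6Δo = -1.6 × 322 = -515 kJ/mol.
Relative to high-spin t₂g³ eg¹ (0 paired), the low-spin configuration has 1 additional pair, contributing +1 × 281 = +281 kJ/mol.
Combining: -515 + 281 = -234 kJ/mol.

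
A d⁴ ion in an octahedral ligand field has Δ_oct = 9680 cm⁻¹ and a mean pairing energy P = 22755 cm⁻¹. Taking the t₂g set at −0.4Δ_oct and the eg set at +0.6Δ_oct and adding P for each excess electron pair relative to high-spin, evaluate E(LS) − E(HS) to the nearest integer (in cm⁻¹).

High-spin d⁴ fills as t₂g³ eg¹ with CFSE 3(−0.4) + 1(+0.6) = -0.6Δ_oct = -5808 cm⁻¹.
Low-spin t₂g⁴ eg⁰ gives -1.6Δ_oct = -15488 cm⁻¹, but forming 1 extra pair costs 1P = 22755 cm⁻¹, so E(LS) = -15488 + 22755 = 7267 cm⁻¹.
E(LS) − E(HS) = 7267 − (-5808) = 13075 cm⁻¹.

13075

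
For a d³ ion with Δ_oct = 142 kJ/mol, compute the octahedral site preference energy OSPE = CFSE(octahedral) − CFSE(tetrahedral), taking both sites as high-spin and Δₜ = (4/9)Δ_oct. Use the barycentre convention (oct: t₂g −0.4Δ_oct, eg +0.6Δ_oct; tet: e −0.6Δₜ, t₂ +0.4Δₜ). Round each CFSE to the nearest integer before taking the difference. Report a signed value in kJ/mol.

In an octahedral site d³ (HS) is t₂g³ eg⁰, giving CFSE(oct) = -1.2Δ_oct = -170 kJ/mol.
Tetrahedral: e² t₂¹, CFSE = 2(−0.6) + 1(+0.4) = -0.8Δₜ = -0.8 × (4/9) × 142 = -50 kJ/mol.
Subtracting, OSPE = -170 − (-50) = -120 kJ/mol.

-120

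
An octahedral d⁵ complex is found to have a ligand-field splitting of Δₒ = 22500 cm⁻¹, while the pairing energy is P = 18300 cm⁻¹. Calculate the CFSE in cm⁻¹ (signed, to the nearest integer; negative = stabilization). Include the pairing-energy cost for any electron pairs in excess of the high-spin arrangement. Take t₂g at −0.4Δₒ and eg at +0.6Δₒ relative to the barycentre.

Since Δₒ = 22500 cm⁻¹ > P = 18300 cm⁻¹, the complex adopts the low-spin configuration.
Filling d⁵ accordingly: t₂g⁵ eg⁰.
Orbital CFSE = -2.0Δₒ = -2.0 × 22500 = -45000 cm⁻¹.
Excess pairs vs high-spin: 2 − 0 = 2; pairing cost = +36600 cm⁻¹.
Net CFSE = -45000 + 36600 = -8400 cm⁻¹.

-8400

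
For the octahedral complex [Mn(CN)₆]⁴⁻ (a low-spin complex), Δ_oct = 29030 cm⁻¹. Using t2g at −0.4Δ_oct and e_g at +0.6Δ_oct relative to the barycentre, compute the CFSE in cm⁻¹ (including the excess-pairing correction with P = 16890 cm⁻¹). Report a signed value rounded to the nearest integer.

-24280

Each CN⁻ contributes -1; 6 × (-1) = -6. With overall charge -4, Mn is in the +2 oxidation state.
Mn sits in group 7; removing 2 electrons leaves Mn²⁺ with 7 − 2 = 5 d electrons.
Electron filling gives t2g^5 e_g^0.
Orbital CFSE = 5(-0.4) + 0(0.6) = -2.0Δ_oct = -2.0 × 29030 = -58060 cm⁻¹.
Pairing penalty: 2 pairs vs 0 in the high-spin reference → 2 extra × P = 33780 cm⁻¹.
Combining: -58060 + 33780 = -24280 cm⁻¹.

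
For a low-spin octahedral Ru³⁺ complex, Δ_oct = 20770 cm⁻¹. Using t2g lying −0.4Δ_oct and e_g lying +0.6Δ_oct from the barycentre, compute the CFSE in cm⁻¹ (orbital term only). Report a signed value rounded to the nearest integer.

Ru sits in group 8; removing 3 electrons leaves Ru³⁺ with 8 − 3 = 5 d electrons.
Electron filling gives t2g^5 e_g^0.
Orbital CFSE = 5(-0.4) + 0(0.6) = -2.0Δ_oct = -2.0 × 20770 = -41540 cm⁻¹.

-41540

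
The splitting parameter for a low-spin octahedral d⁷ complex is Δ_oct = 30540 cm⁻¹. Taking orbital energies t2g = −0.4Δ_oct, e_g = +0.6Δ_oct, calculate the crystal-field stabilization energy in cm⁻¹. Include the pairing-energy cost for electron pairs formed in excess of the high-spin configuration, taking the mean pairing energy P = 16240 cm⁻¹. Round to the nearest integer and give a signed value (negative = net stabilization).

The d⁷ electrons fill as t2g^6 e_g^1.
The orbital stabilization is -1.8Δ_oct = -1.8 × 30540 = -54972 cm⁻¹.
High-spin d⁷ would be t2g^5 e_g^2 with 2 pairs; low-spin has 3, so 1 excess pair costs +1P = +16240 cm⁻¹.
Overall CFSE = -54972 + 16240 = -38732 cm⁻¹.

-38732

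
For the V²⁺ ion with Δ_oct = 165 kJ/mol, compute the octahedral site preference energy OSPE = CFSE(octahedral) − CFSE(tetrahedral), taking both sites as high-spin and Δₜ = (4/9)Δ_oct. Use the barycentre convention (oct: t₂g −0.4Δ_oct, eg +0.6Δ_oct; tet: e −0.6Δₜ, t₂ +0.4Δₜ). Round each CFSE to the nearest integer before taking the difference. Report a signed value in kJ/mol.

-139

V sits in group 5; removing 2 electrons leaves V²⁺ with 5 − 2 = 3 d electrons.
Octahedral (high-spin): t2g^3 e_g^0, CFSE = 3(−0.4) + 0(+0.6) = -1.2Δ_oct = -1.2 × 165 = -198 kJ/mol.
In a tetrahedral site the filling is e^2 t2^1: CFSE(tet) = -0.8Δₜ = -0.8 × (4/9)(165) = -59 kJ/mol.
OSPE = CFSE(oct) − CFSE(tet) = -198 − (-59) = -139 kJ/mol.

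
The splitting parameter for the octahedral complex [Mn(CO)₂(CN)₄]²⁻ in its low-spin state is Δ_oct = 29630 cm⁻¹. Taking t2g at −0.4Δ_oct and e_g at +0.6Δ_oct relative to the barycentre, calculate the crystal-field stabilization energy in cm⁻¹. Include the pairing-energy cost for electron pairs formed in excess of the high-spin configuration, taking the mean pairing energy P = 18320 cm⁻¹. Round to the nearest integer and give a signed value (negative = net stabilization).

-22620

Ligand charges: 2×(+0) from CO and 4×(-1) from CN⁻ sum to -4; with overall charge -2, Mn is +2.
Group 7 minus oxidation state +2 gives a d⁵ configuration for Mn²⁺.
Electron filling gives t2g^5 e_g^0.
CFSE(orbital) = 5×(-0.4Δ_oct) + 0×(0.6Δ_oct) = -2.0Δ_oct; with Δ_oct = 29630 cm⁻¹ that is -59260 cm⁻¹.
Relative to high-spin t2g^3 e_g^2 (0 paired), the low-spin configuration has 2 additional pairs, contributing +2 × 18320 = +36640 cm⁻¹.
Net CFSE = -59260 + 36640 = -22620 cm⁻¹.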